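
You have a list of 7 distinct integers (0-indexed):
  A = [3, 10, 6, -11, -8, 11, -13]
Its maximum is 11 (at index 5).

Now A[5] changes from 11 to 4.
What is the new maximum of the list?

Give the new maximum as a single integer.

Answer: 10

Derivation:
Old max = 11 (at index 5)
Change: A[5] 11 -> 4
Changed element WAS the max -> may need rescan.
  Max of remaining elements: 10
  New max = max(4, 10) = 10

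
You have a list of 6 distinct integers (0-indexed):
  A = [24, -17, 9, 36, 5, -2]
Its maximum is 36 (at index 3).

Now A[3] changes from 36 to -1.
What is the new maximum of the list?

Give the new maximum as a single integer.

Answer: 24

Derivation:
Old max = 36 (at index 3)
Change: A[3] 36 -> -1
Changed element WAS the max -> may need rescan.
  Max of remaining elements: 24
  New max = max(-1, 24) = 24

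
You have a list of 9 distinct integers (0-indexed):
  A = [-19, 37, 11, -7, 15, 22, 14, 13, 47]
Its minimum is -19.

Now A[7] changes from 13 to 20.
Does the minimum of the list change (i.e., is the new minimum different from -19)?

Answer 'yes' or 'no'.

Answer: no

Derivation:
Old min = -19
Change: A[7] 13 -> 20
Changed element was NOT the min; min changes only if 20 < -19.
New min = -19; changed? no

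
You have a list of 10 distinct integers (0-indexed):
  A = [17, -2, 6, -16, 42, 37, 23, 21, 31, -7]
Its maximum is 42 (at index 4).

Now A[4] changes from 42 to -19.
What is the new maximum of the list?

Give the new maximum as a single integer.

Old max = 42 (at index 4)
Change: A[4] 42 -> -19
Changed element WAS the max -> may need rescan.
  Max of remaining elements: 37
  New max = max(-19, 37) = 37

Answer: 37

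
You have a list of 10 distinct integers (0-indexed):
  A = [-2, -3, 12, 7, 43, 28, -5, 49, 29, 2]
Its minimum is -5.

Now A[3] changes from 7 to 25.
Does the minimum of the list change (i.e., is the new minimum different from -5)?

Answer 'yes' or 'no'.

Answer: no

Derivation:
Old min = -5
Change: A[3] 7 -> 25
Changed element was NOT the min; min changes only if 25 < -5.
New min = -5; changed? no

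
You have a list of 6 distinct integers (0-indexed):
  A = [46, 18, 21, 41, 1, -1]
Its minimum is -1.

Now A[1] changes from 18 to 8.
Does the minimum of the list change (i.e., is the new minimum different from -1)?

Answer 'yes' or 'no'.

Old min = -1
Change: A[1] 18 -> 8
Changed element was NOT the min; min changes only if 8 < -1.
New min = -1; changed? no

Answer: no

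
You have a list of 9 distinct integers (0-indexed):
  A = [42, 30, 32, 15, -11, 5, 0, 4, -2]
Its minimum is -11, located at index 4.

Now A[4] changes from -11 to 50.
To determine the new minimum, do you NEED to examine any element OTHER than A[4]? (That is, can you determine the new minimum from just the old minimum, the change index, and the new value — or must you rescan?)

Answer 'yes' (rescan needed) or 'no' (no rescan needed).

Old min = -11 at index 4
Change at index 4: -11 -> 50
Index 4 WAS the min and new value 50 > old min -11. Must rescan other elements to find the new min.
Needs rescan: yes

Answer: yes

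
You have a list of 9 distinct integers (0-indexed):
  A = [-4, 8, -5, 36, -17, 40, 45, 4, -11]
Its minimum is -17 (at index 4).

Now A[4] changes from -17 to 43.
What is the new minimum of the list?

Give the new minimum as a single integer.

Old min = -17 (at index 4)
Change: A[4] -17 -> 43
Changed element WAS the min. Need to check: is 43 still <= all others?
  Min of remaining elements: -11
  New min = min(43, -11) = -11

Answer: -11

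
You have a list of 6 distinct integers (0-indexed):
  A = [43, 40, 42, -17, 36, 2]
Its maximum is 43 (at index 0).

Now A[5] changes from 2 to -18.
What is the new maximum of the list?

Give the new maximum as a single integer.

Answer: 43

Derivation:
Old max = 43 (at index 0)
Change: A[5] 2 -> -18
Changed element was NOT the old max.
  New max = max(old_max, new_val) = max(43, -18) = 43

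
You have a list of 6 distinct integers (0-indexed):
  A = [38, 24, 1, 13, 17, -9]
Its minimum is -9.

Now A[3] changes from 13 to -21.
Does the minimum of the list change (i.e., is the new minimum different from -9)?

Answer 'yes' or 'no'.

Answer: yes

Derivation:
Old min = -9
Change: A[3] 13 -> -21
Changed element was NOT the min; min changes only if -21 < -9.
New min = -21; changed? yes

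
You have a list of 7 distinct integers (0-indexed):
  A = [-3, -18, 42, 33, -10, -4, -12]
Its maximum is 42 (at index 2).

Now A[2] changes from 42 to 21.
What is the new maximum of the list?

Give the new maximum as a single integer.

Answer: 33

Derivation:
Old max = 42 (at index 2)
Change: A[2] 42 -> 21
Changed element WAS the max -> may need rescan.
  Max of remaining elements: 33
  New max = max(21, 33) = 33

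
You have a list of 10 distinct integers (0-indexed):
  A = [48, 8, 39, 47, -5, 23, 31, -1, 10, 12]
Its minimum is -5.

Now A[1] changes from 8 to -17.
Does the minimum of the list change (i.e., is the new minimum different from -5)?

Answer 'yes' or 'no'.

Answer: yes

Derivation:
Old min = -5
Change: A[1] 8 -> -17
Changed element was NOT the min; min changes only if -17 < -5.
New min = -17; changed? yes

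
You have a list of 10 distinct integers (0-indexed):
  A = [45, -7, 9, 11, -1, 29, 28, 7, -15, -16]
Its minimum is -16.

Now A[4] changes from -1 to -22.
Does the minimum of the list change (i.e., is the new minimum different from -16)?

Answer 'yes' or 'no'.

Answer: yes

Derivation:
Old min = -16
Change: A[4] -1 -> -22
Changed element was NOT the min; min changes only if -22 < -16.
New min = -22; changed? yes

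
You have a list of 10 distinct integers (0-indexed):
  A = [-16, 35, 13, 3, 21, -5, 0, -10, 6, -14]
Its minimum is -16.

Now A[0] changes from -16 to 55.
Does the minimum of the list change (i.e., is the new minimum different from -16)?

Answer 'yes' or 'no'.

Old min = -16
Change: A[0] -16 -> 55
Changed element was the min; new min must be rechecked.
New min = -14; changed? yes

Answer: yes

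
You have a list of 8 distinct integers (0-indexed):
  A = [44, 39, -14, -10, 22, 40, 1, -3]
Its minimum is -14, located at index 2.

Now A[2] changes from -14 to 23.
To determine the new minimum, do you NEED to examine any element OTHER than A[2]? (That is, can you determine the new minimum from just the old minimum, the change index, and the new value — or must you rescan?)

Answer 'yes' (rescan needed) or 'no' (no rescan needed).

Old min = -14 at index 2
Change at index 2: -14 -> 23
Index 2 WAS the min and new value 23 > old min -14. Must rescan other elements to find the new min.
Needs rescan: yes

Answer: yes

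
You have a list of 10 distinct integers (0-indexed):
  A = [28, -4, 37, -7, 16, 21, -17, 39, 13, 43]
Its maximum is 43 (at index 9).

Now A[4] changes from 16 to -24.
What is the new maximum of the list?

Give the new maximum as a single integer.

Old max = 43 (at index 9)
Change: A[4] 16 -> -24
Changed element was NOT the old max.
  New max = max(old_max, new_val) = max(43, -24) = 43

Answer: 43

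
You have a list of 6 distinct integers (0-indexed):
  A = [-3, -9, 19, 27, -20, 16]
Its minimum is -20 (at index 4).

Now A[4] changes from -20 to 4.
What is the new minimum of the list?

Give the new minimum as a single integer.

Old min = -20 (at index 4)
Change: A[4] -20 -> 4
Changed element WAS the min. Need to check: is 4 still <= all others?
  Min of remaining elements: -9
  New min = min(4, -9) = -9

Answer: -9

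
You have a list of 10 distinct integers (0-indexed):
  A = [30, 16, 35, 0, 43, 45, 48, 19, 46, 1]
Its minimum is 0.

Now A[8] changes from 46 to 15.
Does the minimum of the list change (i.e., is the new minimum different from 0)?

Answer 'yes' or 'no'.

Old min = 0
Change: A[8] 46 -> 15
Changed element was NOT the min; min changes only if 15 < 0.
New min = 0; changed? no

Answer: no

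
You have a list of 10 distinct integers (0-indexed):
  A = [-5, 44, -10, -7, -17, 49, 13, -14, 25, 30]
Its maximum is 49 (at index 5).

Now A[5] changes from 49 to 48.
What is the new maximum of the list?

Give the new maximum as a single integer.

Old max = 49 (at index 5)
Change: A[5] 49 -> 48
Changed element WAS the max -> may need rescan.
  Max of remaining elements: 44
  New max = max(48, 44) = 48

Answer: 48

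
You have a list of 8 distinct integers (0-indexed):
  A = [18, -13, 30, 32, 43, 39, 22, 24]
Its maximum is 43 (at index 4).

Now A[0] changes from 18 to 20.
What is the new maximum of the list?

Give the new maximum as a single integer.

Old max = 43 (at index 4)
Change: A[0] 18 -> 20
Changed element was NOT the old max.
  New max = max(old_max, new_val) = max(43, 20) = 43

Answer: 43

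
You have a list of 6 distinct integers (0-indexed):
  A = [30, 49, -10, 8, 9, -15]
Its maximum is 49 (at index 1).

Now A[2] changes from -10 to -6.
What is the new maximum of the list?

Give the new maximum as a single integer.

Answer: 49

Derivation:
Old max = 49 (at index 1)
Change: A[2] -10 -> -6
Changed element was NOT the old max.
  New max = max(old_max, new_val) = max(49, -6) = 49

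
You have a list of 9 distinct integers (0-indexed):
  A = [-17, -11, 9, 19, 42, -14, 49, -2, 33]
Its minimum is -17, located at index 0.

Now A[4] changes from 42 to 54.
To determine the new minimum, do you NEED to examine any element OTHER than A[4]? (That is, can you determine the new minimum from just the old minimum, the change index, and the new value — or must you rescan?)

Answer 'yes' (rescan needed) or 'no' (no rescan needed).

Answer: no

Derivation:
Old min = -17 at index 0
Change at index 4: 42 -> 54
Index 4 was NOT the min. New min = min(-17, 54). No rescan of other elements needed.
Needs rescan: no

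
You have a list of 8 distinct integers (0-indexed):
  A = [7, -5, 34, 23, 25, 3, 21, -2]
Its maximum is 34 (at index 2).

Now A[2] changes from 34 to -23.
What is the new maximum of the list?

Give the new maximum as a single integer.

Old max = 34 (at index 2)
Change: A[2] 34 -> -23
Changed element WAS the max -> may need rescan.
  Max of remaining elements: 25
  New max = max(-23, 25) = 25

Answer: 25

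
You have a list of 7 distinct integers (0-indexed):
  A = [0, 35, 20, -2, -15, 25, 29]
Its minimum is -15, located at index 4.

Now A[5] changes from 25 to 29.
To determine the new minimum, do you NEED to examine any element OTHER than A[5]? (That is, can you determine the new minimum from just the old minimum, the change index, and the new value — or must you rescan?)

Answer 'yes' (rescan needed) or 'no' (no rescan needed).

Answer: no

Derivation:
Old min = -15 at index 4
Change at index 5: 25 -> 29
Index 5 was NOT the min. New min = min(-15, 29). No rescan of other elements needed.
Needs rescan: no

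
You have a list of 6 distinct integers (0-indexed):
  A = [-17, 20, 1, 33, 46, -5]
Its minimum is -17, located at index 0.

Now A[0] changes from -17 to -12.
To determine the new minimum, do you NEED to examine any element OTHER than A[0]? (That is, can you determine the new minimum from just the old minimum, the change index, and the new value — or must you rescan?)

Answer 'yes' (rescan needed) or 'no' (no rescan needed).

Answer: yes

Derivation:
Old min = -17 at index 0
Change at index 0: -17 -> -12
Index 0 WAS the min and new value -12 > old min -17. Must rescan other elements to find the new min.
Needs rescan: yes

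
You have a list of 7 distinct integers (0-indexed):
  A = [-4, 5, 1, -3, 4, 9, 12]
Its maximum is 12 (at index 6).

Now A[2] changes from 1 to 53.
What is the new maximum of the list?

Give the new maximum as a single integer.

Answer: 53

Derivation:
Old max = 12 (at index 6)
Change: A[2] 1 -> 53
Changed element was NOT the old max.
  New max = max(old_max, new_val) = max(12, 53) = 53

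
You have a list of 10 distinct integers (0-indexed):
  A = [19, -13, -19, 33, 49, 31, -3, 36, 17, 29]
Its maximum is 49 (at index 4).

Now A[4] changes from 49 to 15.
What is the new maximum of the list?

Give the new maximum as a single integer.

Answer: 36

Derivation:
Old max = 49 (at index 4)
Change: A[4] 49 -> 15
Changed element WAS the max -> may need rescan.
  Max of remaining elements: 36
  New max = max(15, 36) = 36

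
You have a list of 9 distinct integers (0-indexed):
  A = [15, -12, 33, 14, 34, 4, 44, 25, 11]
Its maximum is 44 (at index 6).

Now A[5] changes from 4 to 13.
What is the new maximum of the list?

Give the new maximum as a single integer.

Old max = 44 (at index 6)
Change: A[5] 4 -> 13
Changed element was NOT the old max.
  New max = max(old_max, new_val) = max(44, 13) = 44

Answer: 44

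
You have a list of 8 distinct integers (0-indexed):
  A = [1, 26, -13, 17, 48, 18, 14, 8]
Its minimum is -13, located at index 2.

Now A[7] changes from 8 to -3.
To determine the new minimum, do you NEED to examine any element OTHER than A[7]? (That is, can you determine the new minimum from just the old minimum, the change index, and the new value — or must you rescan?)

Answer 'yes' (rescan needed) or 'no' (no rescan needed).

Old min = -13 at index 2
Change at index 7: 8 -> -3
Index 7 was NOT the min. New min = min(-13, -3). No rescan of other elements needed.
Needs rescan: no

Answer: no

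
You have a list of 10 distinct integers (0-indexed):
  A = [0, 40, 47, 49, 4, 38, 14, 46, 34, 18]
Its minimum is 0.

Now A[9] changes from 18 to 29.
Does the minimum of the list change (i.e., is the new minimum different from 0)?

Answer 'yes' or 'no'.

Old min = 0
Change: A[9] 18 -> 29
Changed element was NOT the min; min changes only if 29 < 0.
New min = 0; changed? no

Answer: no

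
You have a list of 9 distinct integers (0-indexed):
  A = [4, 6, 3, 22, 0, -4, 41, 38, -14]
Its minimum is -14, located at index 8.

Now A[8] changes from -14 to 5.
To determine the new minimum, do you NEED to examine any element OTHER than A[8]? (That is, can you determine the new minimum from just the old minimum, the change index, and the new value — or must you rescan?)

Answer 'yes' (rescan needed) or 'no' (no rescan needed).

Old min = -14 at index 8
Change at index 8: -14 -> 5
Index 8 WAS the min and new value 5 > old min -14. Must rescan other elements to find the new min.
Needs rescan: yes

Answer: yes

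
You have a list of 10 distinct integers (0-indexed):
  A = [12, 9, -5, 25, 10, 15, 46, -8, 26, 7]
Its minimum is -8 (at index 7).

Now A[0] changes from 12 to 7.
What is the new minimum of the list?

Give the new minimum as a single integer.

Old min = -8 (at index 7)
Change: A[0] 12 -> 7
Changed element was NOT the old min.
  New min = min(old_min, new_val) = min(-8, 7) = -8

Answer: -8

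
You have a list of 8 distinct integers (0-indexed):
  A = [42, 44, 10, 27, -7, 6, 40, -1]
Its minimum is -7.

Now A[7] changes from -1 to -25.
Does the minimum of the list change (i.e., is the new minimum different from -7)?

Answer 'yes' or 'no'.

Old min = -7
Change: A[7] -1 -> -25
Changed element was NOT the min; min changes only if -25 < -7.
New min = -25; changed? yes

Answer: yes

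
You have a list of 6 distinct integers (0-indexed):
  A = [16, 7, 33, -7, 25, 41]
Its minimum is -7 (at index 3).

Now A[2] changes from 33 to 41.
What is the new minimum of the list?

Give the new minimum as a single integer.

Answer: -7

Derivation:
Old min = -7 (at index 3)
Change: A[2] 33 -> 41
Changed element was NOT the old min.
  New min = min(old_min, new_val) = min(-7, 41) = -7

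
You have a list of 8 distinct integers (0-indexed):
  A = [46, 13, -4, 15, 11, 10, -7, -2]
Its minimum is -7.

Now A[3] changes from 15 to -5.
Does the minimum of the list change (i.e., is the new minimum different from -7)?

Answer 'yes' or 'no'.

Answer: no

Derivation:
Old min = -7
Change: A[3] 15 -> -5
Changed element was NOT the min; min changes only if -5 < -7.
New min = -7; changed? no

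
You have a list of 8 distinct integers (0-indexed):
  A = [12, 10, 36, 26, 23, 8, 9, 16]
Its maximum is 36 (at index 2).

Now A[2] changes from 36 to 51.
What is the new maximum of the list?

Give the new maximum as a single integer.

Old max = 36 (at index 2)
Change: A[2] 36 -> 51
Changed element WAS the max -> may need rescan.
  Max of remaining elements: 26
  New max = max(51, 26) = 51

Answer: 51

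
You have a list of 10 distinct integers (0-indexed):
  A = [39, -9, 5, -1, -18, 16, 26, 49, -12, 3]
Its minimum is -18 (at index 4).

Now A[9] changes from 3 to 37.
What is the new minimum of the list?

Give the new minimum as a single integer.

Old min = -18 (at index 4)
Change: A[9] 3 -> 37
Changed element was NOT the old min.
  New min = min(old_min, new_val) = min(-18, 37) = -18

Answer: -18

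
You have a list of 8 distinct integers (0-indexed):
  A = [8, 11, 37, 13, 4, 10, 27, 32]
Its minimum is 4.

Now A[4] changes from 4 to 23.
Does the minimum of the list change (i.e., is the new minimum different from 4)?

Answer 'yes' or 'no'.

Answer: yes

Derivation:
Old min = 4
Change: A[4] 4 -> 23
Changed element was the min; new min must be rechecked.
New min = 8; changed? yes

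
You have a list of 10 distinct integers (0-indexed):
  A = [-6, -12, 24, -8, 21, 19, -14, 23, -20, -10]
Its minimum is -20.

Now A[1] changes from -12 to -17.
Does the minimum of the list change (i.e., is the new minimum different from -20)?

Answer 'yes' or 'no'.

Answer: no

Derivation:
Old min = -20
Change: A[1] -12 -> -17
Changed element was NOT the min; min changes only if -17 < -20.
New min = -20; changed? no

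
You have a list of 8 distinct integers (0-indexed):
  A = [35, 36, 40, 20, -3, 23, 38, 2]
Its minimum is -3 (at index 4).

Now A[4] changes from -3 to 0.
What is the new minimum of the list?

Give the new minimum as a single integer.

Answer: 0

Derivation:
Old min = -3 (at index 4)
Change: A[4] -3 -> 0
Changed element WAS the min. Need to check: is 0 still <= all others?
  Min of remaining elements: 2
  New min = min(0, 2) = 0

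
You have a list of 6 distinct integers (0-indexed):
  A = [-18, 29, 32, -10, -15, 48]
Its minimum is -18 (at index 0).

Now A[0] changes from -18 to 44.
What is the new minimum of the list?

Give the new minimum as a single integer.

Answer: -15

Derivation:
Old min = -18 (at index 0)
Change: A[0] -18 -> 44
Changed element WAS the min. Need to check: is 44 still <= all others?
  Min of remaining elements: -15
  New min = min(44, -15) = -15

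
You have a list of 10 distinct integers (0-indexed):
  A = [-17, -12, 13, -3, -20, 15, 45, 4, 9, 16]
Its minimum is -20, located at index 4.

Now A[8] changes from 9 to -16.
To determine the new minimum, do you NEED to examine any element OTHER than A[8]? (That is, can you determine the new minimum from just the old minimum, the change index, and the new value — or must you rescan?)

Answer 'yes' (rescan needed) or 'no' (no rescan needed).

Answer: no

Derivation:
Old min = -20 at index 4
Change at index 8: 9 -> -16
Index 8 was NOT the min. New min = min(-20, -16). No rescan of other elements needed.
Needs rescan: no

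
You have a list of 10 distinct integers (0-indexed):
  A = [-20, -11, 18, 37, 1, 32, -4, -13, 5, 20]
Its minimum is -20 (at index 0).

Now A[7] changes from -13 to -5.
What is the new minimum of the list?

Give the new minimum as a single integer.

Answer: -20

Derivation:
Old min = -20 (at index 0)
Change: A[7] -13 -> -5
Changed element was NOT the old min.
  New min = min(old_min, new_val) = min(-20, -5) = -20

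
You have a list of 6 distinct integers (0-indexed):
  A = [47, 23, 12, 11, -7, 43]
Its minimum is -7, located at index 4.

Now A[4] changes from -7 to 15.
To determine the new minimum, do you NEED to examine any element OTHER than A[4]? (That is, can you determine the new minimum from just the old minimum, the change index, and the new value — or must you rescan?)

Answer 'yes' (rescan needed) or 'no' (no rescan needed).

Old min = -7 at index 4
Change at index 4: -7 -> 15
Index 4 WAS the min and new value 15 > old min -7. Must rescan other elements to find the new min.
Needs rescan: yes

Answer: yes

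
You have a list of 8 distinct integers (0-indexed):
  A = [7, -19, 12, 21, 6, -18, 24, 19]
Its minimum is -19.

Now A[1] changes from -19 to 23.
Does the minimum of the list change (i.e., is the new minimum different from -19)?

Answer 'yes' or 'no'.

Old min = -19
Change: A[1] -19 -> 23
Changed element was the min; new min must be rechecked.
New min = -18; changed? yes

Answer: yes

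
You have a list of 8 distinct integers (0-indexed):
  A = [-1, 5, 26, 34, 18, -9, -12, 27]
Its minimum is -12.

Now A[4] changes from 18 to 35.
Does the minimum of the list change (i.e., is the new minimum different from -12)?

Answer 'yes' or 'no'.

Answer: no

Derivation:
Old min = -12
Change: A[4] 18 -> 35
Changed element was NOT the min; min changes only if 35 < -12.
New min = -12; changed? no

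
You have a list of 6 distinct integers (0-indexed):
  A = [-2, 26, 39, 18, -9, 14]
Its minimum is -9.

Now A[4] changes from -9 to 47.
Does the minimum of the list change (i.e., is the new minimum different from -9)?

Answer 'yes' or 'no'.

Old min = -9
Change: A[4] -9 -> 47
Changed element was the min; new min must be rechecked.
New min = -2; changed? yes

Answer: yes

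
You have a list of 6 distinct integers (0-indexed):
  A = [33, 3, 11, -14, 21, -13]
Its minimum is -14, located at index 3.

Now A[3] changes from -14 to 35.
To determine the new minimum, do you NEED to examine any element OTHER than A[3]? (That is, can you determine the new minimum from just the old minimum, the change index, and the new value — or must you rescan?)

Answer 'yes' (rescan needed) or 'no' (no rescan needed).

Answer: yes

Derivation:
Old min = -14 at index 3
Change at index 3: -14 -> 35
Index 3 WAS the min and new value 35 > old min -14. Must rescan other elements to find the new min.
Needs rescan: yes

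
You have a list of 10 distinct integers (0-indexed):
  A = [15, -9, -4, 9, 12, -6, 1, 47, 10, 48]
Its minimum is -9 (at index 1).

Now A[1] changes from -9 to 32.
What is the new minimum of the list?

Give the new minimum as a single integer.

Old min = -9 (at index 1)
Change: A[1] -9 -> 32
Changed element WAS the min. Need to check: is 32 still <= all others?
  Min of remaining elements: -6
  New min = min(32, -6) = -6

Answer: -6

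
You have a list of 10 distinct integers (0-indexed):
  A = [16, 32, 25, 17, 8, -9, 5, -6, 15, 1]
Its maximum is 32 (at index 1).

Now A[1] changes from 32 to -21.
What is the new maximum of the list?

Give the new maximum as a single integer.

Answer: 25

Derivation:
Old max = 32 (at index 1)
Change: A[1] 32 -> -21
Changed element WAS the max -> may need rescan.
  Max of remaining elements: 25
  New max = max(-21, 25) = 25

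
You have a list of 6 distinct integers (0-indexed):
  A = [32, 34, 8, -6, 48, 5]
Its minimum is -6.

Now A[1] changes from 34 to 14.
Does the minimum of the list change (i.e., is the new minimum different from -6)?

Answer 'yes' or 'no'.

Answer: no

Derivation:
Old min = -6
Change: A[1] 34 -> 14
Changed element was NOT the min; min changes only if 14 < -6.
New min = -6; changed? no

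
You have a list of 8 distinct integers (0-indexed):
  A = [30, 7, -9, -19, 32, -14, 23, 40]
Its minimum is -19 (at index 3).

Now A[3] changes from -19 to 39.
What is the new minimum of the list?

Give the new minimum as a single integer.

Answer: -14

Derivation:
Old min = -19 (at index 3)
Change: A[3] -19 -> 39
Changed element WAS the min. Need to check: is 39 still <= all others?
  Min of remaining elements: -14
  New min = min(39, -14) = -14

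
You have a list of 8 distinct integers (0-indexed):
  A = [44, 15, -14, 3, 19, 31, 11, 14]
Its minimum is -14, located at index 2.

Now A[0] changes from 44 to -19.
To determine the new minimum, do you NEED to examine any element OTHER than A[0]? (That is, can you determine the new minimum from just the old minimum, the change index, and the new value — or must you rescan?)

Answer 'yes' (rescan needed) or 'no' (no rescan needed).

Old min = -14 at index 2
Change at index 0: 44 -> -19
Index 0 was NOT the min. New min = min(-14, -19). No rescan of other elements needed.
Needs rescan: no

Answer: no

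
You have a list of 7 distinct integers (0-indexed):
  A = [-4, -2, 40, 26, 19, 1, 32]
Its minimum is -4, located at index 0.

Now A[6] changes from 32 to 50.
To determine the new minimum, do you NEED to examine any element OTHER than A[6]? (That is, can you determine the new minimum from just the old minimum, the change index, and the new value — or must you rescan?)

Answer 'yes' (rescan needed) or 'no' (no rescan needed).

Old min = -4 at index 0
Change at index 6: 32 -> 50
Index 6 was NOT the min. New min = min(-4, 50). No rescan of other elements needed.
Needs rescan: no

Answer: no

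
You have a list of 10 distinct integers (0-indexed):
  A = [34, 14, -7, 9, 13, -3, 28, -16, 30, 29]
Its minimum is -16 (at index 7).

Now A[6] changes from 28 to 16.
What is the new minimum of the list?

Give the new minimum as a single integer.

Old min = -16 (at index 7)
Change: A[6] 28 -> 16
Changed element was NOT the old min.
  New min = min(old_min, new_val) = min(-16, 16) = -16

Answer: -16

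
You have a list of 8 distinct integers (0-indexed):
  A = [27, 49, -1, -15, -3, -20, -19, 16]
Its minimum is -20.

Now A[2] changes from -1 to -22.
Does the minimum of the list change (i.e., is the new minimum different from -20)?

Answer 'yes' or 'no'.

Answer: yes

Derivation:
Old min = -20
Change: A[2] -1 -> -22
Changed element was NOT the min; min changes only if -22 < -20.
New min = -22; changed? yes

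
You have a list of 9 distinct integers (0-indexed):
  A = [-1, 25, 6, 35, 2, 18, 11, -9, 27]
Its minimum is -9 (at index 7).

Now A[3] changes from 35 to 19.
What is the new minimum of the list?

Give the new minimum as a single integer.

Old min = -9 (at index 7)
Change: A[3] 35 -> 19
Changed element was NOT the old min.
  New min = min(old_min, new_val) = min(-9, 19) = -9

Answer: -9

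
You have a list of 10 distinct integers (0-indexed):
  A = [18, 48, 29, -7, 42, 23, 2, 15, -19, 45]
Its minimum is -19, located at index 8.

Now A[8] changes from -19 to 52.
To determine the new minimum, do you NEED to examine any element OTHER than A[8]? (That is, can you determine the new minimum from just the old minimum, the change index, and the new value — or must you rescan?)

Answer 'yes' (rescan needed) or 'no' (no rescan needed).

Old min = -19 at index 8
Change at index 8: -19 -> 52
Index 8 WAS the min and new value 52 > old min -19. Must rescan other elements to find the new min.
Needs rescan: yes

Answer: yes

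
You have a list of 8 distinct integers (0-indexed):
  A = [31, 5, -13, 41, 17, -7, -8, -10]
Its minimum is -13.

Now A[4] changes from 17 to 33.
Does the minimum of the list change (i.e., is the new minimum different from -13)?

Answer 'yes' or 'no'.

Old min = -13
Change: A[4] 17 -> 33
Changed element was NOT the min; min changes only if 33 < -13.
New min = -13; changed? no

Answer: no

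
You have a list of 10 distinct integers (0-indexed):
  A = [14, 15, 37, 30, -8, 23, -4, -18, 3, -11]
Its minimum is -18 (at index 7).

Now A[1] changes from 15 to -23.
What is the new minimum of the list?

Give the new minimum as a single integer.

Answer: -23

Derivation:
Old min = -18 (at index 7)
Change: A[1] 15 -> -23
Changed element was NOT the old min.
  New min = min(old_min, new_val) = min(-18, -23) = -23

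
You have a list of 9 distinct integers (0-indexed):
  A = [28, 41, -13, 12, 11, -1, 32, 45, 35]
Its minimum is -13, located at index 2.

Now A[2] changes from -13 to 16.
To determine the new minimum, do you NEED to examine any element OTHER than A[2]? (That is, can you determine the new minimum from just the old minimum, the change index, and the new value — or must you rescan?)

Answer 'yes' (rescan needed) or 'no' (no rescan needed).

Answer: yes

Derivation:
Old min = -13 at index 2
Change at index 2: -13 -> 16
Index 2 WAS the min and new value 16 > old min -13. Must rescan other elements to find the new min.
Needs rescan: yes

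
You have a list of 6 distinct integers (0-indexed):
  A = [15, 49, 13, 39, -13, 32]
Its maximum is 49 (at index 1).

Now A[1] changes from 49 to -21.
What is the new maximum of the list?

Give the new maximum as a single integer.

Old max = 49 (at index 1)
Change: A[1] 49 -> -21
Changed element WAS the max -> may need rescan.
  Max of remaining elements: 39
  New max = max(-21, 39) = 39

Answer: 39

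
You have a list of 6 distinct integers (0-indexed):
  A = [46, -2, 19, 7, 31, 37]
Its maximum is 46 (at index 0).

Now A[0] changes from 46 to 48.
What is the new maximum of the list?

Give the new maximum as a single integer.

Old max = 46 (at index 0)
Change: A[0] 46 -> 48
Changed element WAS the max -> may need rescan.
  Max of remaining elements: 37
  New max = max(48, 37) = 48

Answer: 48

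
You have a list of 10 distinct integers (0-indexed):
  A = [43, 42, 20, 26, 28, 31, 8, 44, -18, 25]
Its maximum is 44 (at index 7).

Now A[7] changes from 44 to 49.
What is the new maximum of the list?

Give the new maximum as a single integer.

Old max = 44 (at index 7)
Change: A[7] 44 -> 49
Changed element WAS the max -> may need rescan.
  Max of remaining elements: 43
  New max = max(49, 43) = 49

Answer: 49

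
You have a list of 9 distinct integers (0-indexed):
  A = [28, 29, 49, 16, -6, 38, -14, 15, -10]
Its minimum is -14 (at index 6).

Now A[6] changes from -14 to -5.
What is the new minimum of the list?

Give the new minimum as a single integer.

Answer: -10

Derivation:
Old min = -14 (at index 6)
Change: A[6] -14 -> -5
Changed element WAS the min. Need to check: is -5 still <= all others?
  Min of remaining elements: -10
  New min = min(-5, -10) = -10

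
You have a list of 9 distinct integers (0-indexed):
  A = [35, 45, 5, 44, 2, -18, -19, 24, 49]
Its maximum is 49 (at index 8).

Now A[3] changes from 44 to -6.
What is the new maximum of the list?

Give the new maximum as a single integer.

Answer: 49

Derivation:
Old max = 49 (at index 8)
Change: A[3] 44 -> -6
Changed element was NOT the old max.
  New max = max(old_max, new_val) = max(49, -6) = 49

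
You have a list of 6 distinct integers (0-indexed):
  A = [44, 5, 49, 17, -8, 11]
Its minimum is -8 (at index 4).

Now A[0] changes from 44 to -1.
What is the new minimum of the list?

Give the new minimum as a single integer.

Old min = -8 (at index 4)
Change: A[0] 44 -> -1
Changed element was NOT the old min.
  New min = min(old_min, new_val) = min(-8, -1) = -8

Answer: -8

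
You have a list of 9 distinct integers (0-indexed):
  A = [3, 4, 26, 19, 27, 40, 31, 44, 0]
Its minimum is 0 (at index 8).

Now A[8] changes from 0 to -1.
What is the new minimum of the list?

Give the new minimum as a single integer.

Answer: -1

Derivation:
Old min = 0 (at index 8)
Change: A[8] 0 -> -1
Changed element WAS the min. Need to check: is -1 still <= all others?
  Min of remaining elements: 3
  New min = min(-1, 3) = -1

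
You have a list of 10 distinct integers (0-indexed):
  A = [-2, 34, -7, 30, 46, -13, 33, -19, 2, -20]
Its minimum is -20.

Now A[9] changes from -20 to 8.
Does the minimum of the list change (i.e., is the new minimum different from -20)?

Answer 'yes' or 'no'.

Old min = -20
Change: A[9] -20 -> 8
Changed element was the min; new min must be rechecked.
New min = -19; changed? yes

Answer: yes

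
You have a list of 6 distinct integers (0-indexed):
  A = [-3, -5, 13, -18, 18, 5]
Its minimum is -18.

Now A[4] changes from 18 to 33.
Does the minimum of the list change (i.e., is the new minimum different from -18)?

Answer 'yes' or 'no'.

Answer: no

Derivation:
Old min = -18
Change: A[4] 18 -> 33
Changed element was NOT the min; min changes only if 33 < -18.
New min = -18; changed? no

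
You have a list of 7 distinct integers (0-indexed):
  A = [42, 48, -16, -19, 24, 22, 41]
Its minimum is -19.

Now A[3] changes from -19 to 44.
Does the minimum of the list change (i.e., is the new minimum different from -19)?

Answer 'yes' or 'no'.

Answer: yes

Derivation:
Old min = -19
Change: A[3] -19 -> 44
Changed element was the min; new min must be rechecked.
New min = -16; changed? yes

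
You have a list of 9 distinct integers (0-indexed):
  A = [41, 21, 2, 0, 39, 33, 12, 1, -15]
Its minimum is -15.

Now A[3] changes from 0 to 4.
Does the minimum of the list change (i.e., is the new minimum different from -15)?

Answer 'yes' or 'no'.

Old min = -15
Change: A[3] 0 -> 4
Changed element was NOT the min; min changes only if 4 < -15.
New min = -15; changed? no

Answer: no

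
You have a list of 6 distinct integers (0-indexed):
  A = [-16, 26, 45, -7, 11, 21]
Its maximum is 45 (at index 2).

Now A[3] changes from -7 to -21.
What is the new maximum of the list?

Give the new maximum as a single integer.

Answer: 45

Derivation:
Old max = 45 (at index 2)
Change: A[3] -7 -> -21
Changed element was NOT the old max.
  New max = max(old_max, new_val) = max(45, -21) = 45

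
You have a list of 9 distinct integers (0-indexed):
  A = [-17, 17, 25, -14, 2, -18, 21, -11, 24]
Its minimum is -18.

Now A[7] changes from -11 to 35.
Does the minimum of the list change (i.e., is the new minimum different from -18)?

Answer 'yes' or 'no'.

Answer: no

Derivation:
Old min = -18
Change: A[7] -11 -> 35
Changed element was NOT the min; min changes only if 35 < -18.
New min = -18; changed? no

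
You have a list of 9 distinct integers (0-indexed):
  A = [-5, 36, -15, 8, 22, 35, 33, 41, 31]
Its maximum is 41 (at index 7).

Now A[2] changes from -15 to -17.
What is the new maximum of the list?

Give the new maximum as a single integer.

Old max = 41 (at index 7)
Change: A[2] -15 -> -17
Changed element was NOT the old max.
  New max = max(old_max, new_val) = max(41, -17) = 41

Answer: 41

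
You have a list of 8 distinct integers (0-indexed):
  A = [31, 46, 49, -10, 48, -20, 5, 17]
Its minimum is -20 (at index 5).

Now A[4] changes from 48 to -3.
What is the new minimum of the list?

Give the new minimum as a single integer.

Old min = -20 (at index 5)
Change: A[4] 48 -> -3
Changed element was NOT the old min.
  New min = min(old_min, new_val) = min(-20, -3) = -20

Answer: -20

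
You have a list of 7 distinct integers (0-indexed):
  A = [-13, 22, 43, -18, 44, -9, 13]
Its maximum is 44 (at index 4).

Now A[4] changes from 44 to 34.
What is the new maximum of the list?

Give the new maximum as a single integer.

Old max = 44 (at index 4)
Change: A[4] 44 -> 34
Changed element WAS the max -> may need rescan.
  Max of remaining elements: 43
  New max = max(34, 43) = 43

Answer: 43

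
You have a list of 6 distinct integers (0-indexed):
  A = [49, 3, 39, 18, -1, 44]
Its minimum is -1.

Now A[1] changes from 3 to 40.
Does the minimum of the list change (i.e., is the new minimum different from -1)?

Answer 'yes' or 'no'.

Old min = -1
Change: A[1] 3 -> 40
Changed element was NOT the min; min changes only if 40 < -1.
New min = -1; changed? no

Answer: no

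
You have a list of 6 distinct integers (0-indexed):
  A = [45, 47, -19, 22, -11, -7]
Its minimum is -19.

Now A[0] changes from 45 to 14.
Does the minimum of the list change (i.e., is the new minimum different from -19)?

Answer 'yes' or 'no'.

Old min = -19
Change: A[0] 45 -> 14
Changed element was NOT the min; min changes only if 14 < -19.
New min = -19; changed? no

Answer: no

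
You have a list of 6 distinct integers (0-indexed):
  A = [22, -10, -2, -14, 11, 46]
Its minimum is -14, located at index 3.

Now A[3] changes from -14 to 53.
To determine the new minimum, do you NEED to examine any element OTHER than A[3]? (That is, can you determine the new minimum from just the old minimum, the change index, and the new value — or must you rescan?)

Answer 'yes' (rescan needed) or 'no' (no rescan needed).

Answer: yes

Derivation:
Old min = -14 at index 3
Change at index 3: -14 -> 53
Index 3 WAS the min and new value 53 > old min -14. Must rescan other elements to find the new min.
Needs rescan: yes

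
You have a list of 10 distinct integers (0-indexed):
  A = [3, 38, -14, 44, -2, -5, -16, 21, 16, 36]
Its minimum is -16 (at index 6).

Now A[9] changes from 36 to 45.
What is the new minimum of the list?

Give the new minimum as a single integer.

Old min = -16 (at index 6)
Change: A[9] 36 -> 45
Changed element was NOT the old min.
  New min = min(old_min, new_val) = min(-16, 45) = -16

Answer: -16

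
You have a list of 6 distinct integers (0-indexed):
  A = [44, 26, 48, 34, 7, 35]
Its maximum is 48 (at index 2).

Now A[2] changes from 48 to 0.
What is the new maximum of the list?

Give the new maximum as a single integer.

Answer: 44

Derivation:
Old max = 48 (at index 2)
Change: A[2] 48 -> 0
Changed element WAS the max -> may need rescan.
  Max of remaining elements: 44
  New max = max(0, 44) = 44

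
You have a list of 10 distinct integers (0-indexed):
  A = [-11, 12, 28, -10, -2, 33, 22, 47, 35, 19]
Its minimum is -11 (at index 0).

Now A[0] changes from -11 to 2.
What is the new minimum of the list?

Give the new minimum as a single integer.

Old min = -11 (at index 0)
Change: A[0] -11 -> 2
Changed element WAS the min. Need to check: is 2 still <= all others?
  Min of remaining elements: -10
  New min = min(2, -10) = -10

Answer: -10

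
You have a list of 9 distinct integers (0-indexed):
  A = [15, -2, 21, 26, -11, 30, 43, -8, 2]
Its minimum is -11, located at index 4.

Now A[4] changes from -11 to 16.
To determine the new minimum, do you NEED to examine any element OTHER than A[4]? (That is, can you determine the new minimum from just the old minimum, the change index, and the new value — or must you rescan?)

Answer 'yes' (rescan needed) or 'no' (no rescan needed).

Answer: yes

Derivation:
Old min = -11 at index 4
Change at index 4: -11 -> 16
Index 4 WAS the min and new value 16 > old min -11. Must rescan other elements to find the new min.
Needs rescan: yes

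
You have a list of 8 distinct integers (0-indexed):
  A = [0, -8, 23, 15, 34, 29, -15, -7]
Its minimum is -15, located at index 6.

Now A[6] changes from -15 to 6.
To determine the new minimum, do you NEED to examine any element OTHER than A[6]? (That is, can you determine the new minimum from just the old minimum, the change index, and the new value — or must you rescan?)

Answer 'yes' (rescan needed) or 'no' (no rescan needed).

Old min = -15 at index 6
Change at index 6: -15 -> 6
Index 6 WAS the min and new value 6 > old min -15. Must rescan other elements to find the new min.
Needs rescan: yes

Answer: yes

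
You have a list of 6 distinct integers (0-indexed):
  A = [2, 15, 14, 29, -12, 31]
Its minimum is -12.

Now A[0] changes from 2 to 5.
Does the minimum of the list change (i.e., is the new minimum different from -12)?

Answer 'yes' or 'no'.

Old min = -12
Change: A[0] 2 -> 5
Changed element was NOT the min; min changes only if 5 < -12.
New min = -12; changed? no

Answer: no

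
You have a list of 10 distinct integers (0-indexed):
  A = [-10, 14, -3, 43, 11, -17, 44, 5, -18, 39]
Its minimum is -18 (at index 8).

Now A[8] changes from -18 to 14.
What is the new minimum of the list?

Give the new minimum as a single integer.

Answer: -17

Derivation:
Old min = -18 (at index 8)
Change: A[8] -18 -> 14
Changed element WAS the min. Need to check: is 14 still <= all others?
  Min of remaining elements: -17
  New min = min(14, -17) = -17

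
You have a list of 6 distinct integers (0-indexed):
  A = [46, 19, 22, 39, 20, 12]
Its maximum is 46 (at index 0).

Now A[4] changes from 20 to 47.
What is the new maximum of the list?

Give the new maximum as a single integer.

Answer: 47

Derivation:
Old max = 46 (at index 0)
Change: A[4] 20 -> 47
Changed element was NOT the old max.
  New max = max(old_max, new_val) = max(46, 47) = 47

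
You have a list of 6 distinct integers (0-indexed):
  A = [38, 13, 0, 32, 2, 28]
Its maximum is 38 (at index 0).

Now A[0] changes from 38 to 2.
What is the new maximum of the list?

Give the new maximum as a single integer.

Old max = 38 (at index 0)
Change: A[0] 38 -> 2
Changed element WAS the max -> may need rescan.
  Max of remaining elements: 32
  New max = max(2, 32) = 32

Answer: 32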